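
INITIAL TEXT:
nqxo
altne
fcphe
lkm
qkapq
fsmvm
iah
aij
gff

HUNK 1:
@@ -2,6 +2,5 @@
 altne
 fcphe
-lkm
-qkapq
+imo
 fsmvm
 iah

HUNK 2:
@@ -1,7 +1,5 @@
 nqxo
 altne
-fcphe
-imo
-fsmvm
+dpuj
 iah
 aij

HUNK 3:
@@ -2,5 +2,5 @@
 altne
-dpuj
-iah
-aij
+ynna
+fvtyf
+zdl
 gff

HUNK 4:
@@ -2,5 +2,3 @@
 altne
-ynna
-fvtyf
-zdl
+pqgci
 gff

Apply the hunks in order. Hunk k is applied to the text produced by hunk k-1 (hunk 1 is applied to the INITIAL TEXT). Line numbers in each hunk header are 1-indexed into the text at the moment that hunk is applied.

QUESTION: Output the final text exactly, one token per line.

Hunk 1: at line 2 remove [lkm,qkapq] add [imo] -> 8 lines: nqxo altne fcphe imo fsmvm iah aij gff
Hunk 2: at line 1 remove [fcphe,imo,fsmvm] add [dpuj] -> 6 lines: nqxo altne dpuj iah aij gff
Hunk 3: at line 2 remove [dpuj,iah,aij] add [ynna,fvtyf,zdl] -> 6 lines: nqxo altne ynna fvtyf zdl gff
Hunk 4: at line 2 remove [ynna,fvtyf,zdl] add [pqgci] -> 4 lines: nqxo altne pqgci gff

Answer: nqxo
altne
pqgci
gff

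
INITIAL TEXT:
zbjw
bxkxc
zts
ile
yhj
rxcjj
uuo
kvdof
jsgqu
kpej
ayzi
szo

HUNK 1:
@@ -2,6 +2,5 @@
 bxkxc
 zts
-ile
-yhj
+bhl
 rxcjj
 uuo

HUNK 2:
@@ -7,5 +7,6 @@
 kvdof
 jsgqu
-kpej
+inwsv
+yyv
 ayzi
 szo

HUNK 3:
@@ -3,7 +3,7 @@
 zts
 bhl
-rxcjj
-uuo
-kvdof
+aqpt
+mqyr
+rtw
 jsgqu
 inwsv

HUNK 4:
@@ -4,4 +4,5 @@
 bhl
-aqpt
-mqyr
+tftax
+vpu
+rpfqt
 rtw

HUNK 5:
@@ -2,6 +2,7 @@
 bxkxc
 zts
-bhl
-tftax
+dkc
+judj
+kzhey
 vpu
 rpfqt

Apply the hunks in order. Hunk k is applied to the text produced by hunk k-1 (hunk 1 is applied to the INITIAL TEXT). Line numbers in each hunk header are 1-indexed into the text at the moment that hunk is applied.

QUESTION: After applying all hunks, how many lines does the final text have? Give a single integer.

Hunk 1: at line 2 remove [ile,yhj] add [bhl] -> 11 lines: zbjw bxkxc zts bhl rxcjj uuo kvdof jsgqu kpej ayzi szo
Hunk 2: at line 7 remove [kpej] add [inwsv,yyv] -> 12 lines: zbjw bxkxc zts bhl rxcjj uuo kvdof jsgqu inwsv yyv ayzi szo
Hunk 3: at line 3 remove [rxcjj,uuo,kvdof] add [aqpt,mqyr,rtw] -> 12 lines: zbjw bxkxc zts bhl aqpt mqyr rtw jsgqu inwsv yyv ayzi szo
Hunk 4: at line 4 remove [aqpt,mqyr] add [tftax,vpu,rpfqt] -> 13 lines: zbjw bxkxc zts bhl tftax vpu rpfqt rtw jsgqu inwsv yyv ayzi szo
Hunk 5: at line 2 remove [bhl,tftax] add [dkc,judj,kzhey] -> 14 lines: zbjw bxkxc zts dkc judj kzhey vpu rpfqt rtw jsgqu inwsv yyv ayzi szo
Final line count: 14

Answer: 14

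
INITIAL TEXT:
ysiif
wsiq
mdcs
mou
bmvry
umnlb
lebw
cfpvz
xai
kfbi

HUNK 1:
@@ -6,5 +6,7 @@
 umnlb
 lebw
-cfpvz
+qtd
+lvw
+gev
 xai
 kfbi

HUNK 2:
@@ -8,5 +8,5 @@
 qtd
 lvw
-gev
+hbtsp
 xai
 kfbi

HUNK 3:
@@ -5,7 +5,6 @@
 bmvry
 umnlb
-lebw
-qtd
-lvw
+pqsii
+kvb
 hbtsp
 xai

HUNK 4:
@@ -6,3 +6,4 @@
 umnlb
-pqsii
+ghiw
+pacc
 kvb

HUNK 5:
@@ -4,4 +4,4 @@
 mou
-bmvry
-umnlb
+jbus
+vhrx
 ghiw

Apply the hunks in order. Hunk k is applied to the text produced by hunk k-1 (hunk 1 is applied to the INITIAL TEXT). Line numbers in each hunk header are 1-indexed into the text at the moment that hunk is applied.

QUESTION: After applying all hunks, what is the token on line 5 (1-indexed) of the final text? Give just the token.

Hunk 1: at line 6 remove [cfpvz] add [qtd,lvw,gev] -> 12 lines: ysiif wsiq mdcs mou bmvry umnlb lebw qtd lvw gev xai kfbi
Hunk 2: at line 8 remove [gev] add [hbtsp] -> 12 lines: ysiif wsiq mdcs mou bmvry umnlb lebw qtd lvw hbtsp xai kfbi
Hunk 3: at line 5 remove [lebw,qtd,lvw] add [pqsii,kvb] -> 11 lines: ysiif wsiq mdcs mou bmvry umnlb pqsii kvb hbtsp xai kfbi
Hunk 4: at line 6 remove [pqsii] add [ghiw,pacc] -> 12 lines: ysiif wsiq mdcs mou bmvry umnlb ghiw pacc kvb hbtsp xai kfbi
Hunk 5: at line 4 remove [bmvry,umnlb] add [jbus,vhrx] -> 12 lines: ysiif wsiq mdcs mou jbus vhrx ghiw pacc kvb hbtsp xai kfbi
Final line 5: jbus

Answer: jbus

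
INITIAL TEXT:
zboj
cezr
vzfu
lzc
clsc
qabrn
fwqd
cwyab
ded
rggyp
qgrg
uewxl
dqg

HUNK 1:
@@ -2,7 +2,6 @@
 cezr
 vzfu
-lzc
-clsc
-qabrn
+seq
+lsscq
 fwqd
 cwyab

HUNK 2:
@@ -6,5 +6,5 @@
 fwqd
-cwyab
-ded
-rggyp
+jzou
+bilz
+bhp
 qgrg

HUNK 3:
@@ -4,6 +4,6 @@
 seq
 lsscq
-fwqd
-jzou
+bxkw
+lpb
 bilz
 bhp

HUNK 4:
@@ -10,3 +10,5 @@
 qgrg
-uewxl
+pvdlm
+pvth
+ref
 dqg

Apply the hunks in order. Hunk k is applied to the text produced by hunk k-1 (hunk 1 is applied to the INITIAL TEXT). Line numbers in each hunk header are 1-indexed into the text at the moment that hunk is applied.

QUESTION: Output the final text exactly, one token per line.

Answer: zboj
cezr
vzfu
seq
lsscq
bxkw
lpb
bilz
bhp
qgrg
pvdlm
pvth
ref
dqg

Derivation:
Hunk 1: at line 2 remove [lzc,clsc,qabrn] add [seq,lsscq] -> 12 lines: zboj cezr vzfu seq lsscq fwqd cwyab ded rggyp qgrg uewxl dqg
Hunk 2: at line 6 remove [cwyab,ded,rggyp] add [jzou,bilz,bhp] -> 12 lines: zboj cezr vzfu seq lsscq fwqd jzou bilz bhp qgrg uewxl dqg
Hunk 3: at line 4 remove [fwqd,jzou] add [bxkw,lpb] -> 12 lines: zboj cezr vzfu seq lsscq bxkw lpb bilz bhp qgrg uewxl dqg
Hunk 4: at line 10 remove [uewxl] add [pvdlm,pvth,ref] -> 14 lines: zboj cezr vzfu seq lsscq bxkw lpb bilz bhp qgrg pvdlm pvth ref dqg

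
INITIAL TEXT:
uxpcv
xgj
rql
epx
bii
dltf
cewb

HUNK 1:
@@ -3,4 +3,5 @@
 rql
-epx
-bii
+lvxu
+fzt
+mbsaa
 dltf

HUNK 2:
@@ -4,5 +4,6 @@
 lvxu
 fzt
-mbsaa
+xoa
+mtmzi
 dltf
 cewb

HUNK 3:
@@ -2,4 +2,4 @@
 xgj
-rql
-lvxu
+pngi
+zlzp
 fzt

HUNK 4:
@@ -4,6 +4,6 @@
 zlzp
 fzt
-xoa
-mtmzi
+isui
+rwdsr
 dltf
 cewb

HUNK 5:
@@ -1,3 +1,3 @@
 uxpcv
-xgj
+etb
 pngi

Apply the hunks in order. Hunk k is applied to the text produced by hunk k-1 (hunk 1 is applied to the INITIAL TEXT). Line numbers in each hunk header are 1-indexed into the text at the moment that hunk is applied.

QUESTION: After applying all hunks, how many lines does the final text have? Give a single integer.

Answer: 9

Derivation:
Hunk 1: at line 3 remove [epx,bii] add [lvxu,fzt,mbsaa] -> 8 lines: uxpcv xgj rql lvxu fzt mbsaa dltf cewb
Hunk 2: at line 4 remove [mbsaa] add [xoa,mtmzi] -> 9 lines: uxpcv xgj rql lvxu fzt xoa mtmzi dltf cewb
Hunk 3: at line 2 remove [rql,lvxu] add [pngi,zlzp] -> 9 lines: uxpcv xgj pngi zlzp fzt xoa mtmzi dltf cewb
Hunk 4: at line 4 remove [xoa,mtmzi] add [isui,rwdsr] -> 9 lines: uxpcv xgj pngi zlzp fzt isui rwdsr dltf cewb
Hunk 5: at line 1 remove [xgj] add [etb] -> 9 lines: uxpcv etb pngi zlzp fzt isui rwdsr dltf cewb
Final line count: 9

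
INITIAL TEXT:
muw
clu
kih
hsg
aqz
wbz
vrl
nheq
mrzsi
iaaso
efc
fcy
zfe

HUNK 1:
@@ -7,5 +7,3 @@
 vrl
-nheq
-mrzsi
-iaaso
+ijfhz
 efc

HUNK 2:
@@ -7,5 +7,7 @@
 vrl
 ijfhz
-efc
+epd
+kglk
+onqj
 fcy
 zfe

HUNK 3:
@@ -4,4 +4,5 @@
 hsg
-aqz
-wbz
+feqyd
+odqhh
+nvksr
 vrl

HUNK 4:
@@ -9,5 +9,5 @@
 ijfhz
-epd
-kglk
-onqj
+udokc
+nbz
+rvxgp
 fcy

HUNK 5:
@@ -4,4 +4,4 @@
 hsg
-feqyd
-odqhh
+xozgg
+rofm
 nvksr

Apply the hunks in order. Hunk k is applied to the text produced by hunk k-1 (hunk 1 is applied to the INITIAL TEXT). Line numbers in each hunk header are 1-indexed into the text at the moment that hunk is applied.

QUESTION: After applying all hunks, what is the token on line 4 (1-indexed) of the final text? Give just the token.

Answer: hsg

Derivation:
Hunk 1: at line 7 remove [nheq,mrzsi,iaaso] add [ijfhz] -> 11 lines: muw clu kih hsg aqz wbz vrl ijfhz efc fcy zfe
Hunk 2: at line 7 remove [efc] add [epd,kglk,onqj] -> 13 lines: muw clu kih hsg aqz wbz vrl ijfhz epd kglk onqj fcy zfe
Hunk 3: at line 4 remove [aqz,wbz] add [feqyd,odqhh,nvksr] -> 14 lines: muw clu kih hsg feqyd odqhh nvksr vrl ijfhz epd kglk onqj fcy zfe
Hunk 4: at line 9 remove [epd,kglk,onqj] add [udokc,nbz,rvxgp] -> 14 lines: muw clu kih hsg feqyd odqhh nvksr vrl ijfhz udokc nbz rvxgp fcy zfe
Hunk 5: at line 4 remove [feqyd,odqhh] add [xozgg,rofm] -> 14 lines: muw clu kih hsg xozgg rofm nvksr vrl ijfhz udokc nbz rvxgp fcy zfe
Final line 4: hsg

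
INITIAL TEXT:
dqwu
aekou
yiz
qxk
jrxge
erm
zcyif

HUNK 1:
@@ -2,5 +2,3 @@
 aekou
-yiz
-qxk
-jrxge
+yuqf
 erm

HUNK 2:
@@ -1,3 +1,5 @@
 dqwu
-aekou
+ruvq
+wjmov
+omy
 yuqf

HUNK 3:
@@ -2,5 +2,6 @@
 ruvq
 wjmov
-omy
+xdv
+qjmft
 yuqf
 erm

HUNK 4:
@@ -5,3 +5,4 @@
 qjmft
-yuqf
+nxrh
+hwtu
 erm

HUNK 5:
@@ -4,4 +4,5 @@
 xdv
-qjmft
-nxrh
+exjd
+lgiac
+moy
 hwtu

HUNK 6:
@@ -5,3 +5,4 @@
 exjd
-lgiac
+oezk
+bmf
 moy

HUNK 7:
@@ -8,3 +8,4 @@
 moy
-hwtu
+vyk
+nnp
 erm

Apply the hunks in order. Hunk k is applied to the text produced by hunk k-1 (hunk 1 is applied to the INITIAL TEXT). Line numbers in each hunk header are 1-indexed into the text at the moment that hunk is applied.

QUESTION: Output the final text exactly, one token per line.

Answer: dqwu
ruvq
wjmov
xdv
exjd
oezk
bmf
moy
vyk
nnp
erm
zcyif

Derivation:
Hunk 1: at line 2 remove [yiz,qxk,jrxge] add [yuqf] -> 5 lines: dqwu aekou yuqf erm zcyif
Hunk 2: at line 1 remove [aekou] add [ruvq,wjmov,omy] -> 7 lines: dqwu ruvq wjmov omy yuqf erm zcyif
Hunk 3: at line 2 remove [omy] add [xdv,qjmft] -> 8 lines: dqwu ruvq wjmov xdv qjmft yuqf erm zcyif
Hunk 4: at line 5 remove [yuqf] add [nxrh,hwtu] -> 9 lines: dqwu ruvq wjmov xdv qjmft nxrh hwtu erm zcyif
Hunk 5: at line 4 remove [qjmft,nxrh] add [exjd,lgiac,moy] -> 10 lines: dqwu ruvq wjmov xdv exjd lgiac moy hwtu erm zcyif
Hunk 6: at line 5 remove [lgiac] add [oezk,bmf] -> 11 lines: dqwu ruvq wjmov xdv exjd oezk bmf moy hwtu erm zcyif
Hunk 7: at line 8 remove [hwtu] add [vyk,nnp] -> 12 lines: dqwu ruvq wjmov xdv exjd oezk bmf moy vyk nnp erm zcyif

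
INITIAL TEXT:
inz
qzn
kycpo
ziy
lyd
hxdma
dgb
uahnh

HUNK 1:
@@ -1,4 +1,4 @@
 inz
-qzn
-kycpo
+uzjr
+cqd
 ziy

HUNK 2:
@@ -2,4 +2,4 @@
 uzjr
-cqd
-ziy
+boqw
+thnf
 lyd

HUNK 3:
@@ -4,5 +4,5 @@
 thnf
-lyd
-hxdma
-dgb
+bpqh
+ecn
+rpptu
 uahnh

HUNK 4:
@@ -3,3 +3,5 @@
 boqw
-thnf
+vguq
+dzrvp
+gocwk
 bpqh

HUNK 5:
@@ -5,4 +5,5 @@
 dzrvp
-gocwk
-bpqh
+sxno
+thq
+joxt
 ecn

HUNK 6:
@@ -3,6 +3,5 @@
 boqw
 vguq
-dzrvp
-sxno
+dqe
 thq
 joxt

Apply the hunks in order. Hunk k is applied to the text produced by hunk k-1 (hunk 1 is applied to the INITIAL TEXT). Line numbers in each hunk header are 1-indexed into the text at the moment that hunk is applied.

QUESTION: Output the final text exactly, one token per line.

Hunk 1: at line 1 remove [qzn,kycpo] add [uzjr,cqd] -> 8 lines: inz uzjr cqd ziy lyd hxdma dgb uahnh
Hunk 2: at line 2 remove [cqd,ziy] add [boqw,thnf] -> 8 lines: inz uzjr boqw thnf lyd hxdma dgb uahnh
Hunk 3: at line 4 remove [lyd,hxdma,dgb] add [bpqh,ecn,rpptu] -> 8 lines: inz uzjr boqw thnf bpqh ecn rpptu uahnh
Hunk 4: at line 3 remove [thnf] add [vguq,dzrvp,gocwk] -> 10 lines: inz uzjr boqw vguq dzrvp gocwk bpqh ecn rpptu uahnh
Hunk 5: at line 5 remove [gocwk,bpqh] add [sxno,thq,joxt] -> 11 lines: inz uzjr boqw vguq dzrvp sxno thq joxt ecn rpptu uahnh
Hunk 6: at line 3 remove [dzrvp,sxno] add [dqe] -> 10 lines: inz uzjr boqw vguq dqe thq joxt ecn rpptu uahnh

Answer: inz
uzjr
boqw
vguq
dqe
thq
joxt
ecn
rpptu
uahnh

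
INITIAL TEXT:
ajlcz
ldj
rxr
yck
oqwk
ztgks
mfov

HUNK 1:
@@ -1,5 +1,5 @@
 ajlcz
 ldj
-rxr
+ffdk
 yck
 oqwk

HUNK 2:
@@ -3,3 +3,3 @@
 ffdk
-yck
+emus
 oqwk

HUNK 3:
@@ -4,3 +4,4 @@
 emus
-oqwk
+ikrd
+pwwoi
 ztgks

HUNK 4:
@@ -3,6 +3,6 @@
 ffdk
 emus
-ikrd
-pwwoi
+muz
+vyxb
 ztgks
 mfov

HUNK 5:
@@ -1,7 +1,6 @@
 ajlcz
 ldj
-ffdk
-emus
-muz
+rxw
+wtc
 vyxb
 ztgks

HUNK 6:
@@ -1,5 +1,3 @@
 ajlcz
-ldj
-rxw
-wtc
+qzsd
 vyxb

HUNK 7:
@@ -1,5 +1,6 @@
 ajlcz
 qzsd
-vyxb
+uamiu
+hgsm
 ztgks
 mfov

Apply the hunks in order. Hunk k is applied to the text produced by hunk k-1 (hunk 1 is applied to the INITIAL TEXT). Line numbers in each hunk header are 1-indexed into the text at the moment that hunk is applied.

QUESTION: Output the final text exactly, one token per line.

Hunk 1: at line 1 remove [rxr] add [ffdk] -> 7 lines: ajlcz ldj ffdk yck oqwk ztgks mfov
Hunk 2: at line 3 remove [yck] add [emus] -> 7 lines: ajlcz ldj ffdk emus oqwk ztgks mfov
Hunk 3: at line 4 remove [oqwk] add [ikrd,pwwoi] -> 8 lines: ajlcz ldj ffdk emus ikrd pwwoi ztgks mfov
Hunk 4: at line 3 remove [ikrd,pwwoi] add [muz,vyxb] -> 8 lines: ajlcz ldj ffdk emus muz vyxb ztgks mfov
Hunk 5: at line 1 remove [ffdk,emus,muz] add [rxw,wtc] -> 7 lines: ajlcz ldj rxw wtc vyxb ztgks mfov
Hunk 6: at line 1 remove [ldj,rxw,wtc] add [qzsd] -> 5 lines: ajlcz qzsd vyxb ztgks mfov
Hunk 7: at line 1 remove [vyxb] add [uamiu,hgsm] -> 6 lines: ajlcz qzsd uamiu hgsm ztgks mfov

Answer: ajlcz
qzsd
uamiu
hgsm
ztgks
mfov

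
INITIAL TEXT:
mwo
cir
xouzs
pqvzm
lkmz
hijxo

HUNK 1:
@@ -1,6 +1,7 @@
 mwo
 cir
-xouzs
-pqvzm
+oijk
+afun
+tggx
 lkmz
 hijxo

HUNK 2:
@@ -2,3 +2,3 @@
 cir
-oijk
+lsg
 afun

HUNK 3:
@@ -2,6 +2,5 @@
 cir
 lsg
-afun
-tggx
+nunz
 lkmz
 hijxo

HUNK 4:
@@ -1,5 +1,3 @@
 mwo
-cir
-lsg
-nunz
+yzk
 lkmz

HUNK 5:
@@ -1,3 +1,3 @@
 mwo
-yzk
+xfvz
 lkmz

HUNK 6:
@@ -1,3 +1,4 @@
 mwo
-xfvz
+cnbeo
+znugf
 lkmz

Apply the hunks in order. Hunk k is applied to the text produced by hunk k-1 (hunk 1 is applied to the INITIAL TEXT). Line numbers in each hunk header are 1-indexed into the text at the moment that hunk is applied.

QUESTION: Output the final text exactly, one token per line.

Answer: mwo
cnbeo
znugf
lkmz
hijxo

Derivation:
Hunk 1: at line 1 remove [xouzs,pqvzm] add [oijk,afun,tggx] -> 7 lines: mwo cir oijk afun tggx lkmz hijxo
Hunk 2: at line 2 remove [oijk] add [lsg] -> 7 lines: mwo cir lsg afun tggx lkmz hijxo
Hunk 3: at line 2 remove [afun,tggx] add [nunz] -> 6 lines: mwo cir lsg nunz lkmz hijxo
Hunk 4: at line 1 remove [cir,lsg,nunz] add [yzk] -> 4 lines: mwo yzk lkmz hijxo
Hunk 5: at line 1 remove [yzk] add [xfvz] -> 4 lines: mwo xfvz lkmz hijxo
Hunk 6: at line 1 remove [xfvz] add [cnbeo,znugf] -> 5 lines: mwo cnbeo znugf lkmz hijxo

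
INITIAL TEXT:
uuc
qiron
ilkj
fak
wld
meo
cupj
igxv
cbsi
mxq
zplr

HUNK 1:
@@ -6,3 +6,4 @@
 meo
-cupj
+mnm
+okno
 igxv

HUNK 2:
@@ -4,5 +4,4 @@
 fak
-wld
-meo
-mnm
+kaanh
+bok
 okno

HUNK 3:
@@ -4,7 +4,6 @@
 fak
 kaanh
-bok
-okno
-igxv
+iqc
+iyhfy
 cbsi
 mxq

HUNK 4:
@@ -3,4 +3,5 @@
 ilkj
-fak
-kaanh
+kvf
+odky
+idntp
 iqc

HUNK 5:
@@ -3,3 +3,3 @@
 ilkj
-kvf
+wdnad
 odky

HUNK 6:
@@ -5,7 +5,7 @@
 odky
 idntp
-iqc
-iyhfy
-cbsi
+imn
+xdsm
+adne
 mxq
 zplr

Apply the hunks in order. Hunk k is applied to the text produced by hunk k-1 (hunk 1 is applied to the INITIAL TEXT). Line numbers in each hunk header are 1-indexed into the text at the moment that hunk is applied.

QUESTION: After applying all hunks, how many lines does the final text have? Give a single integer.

Hunk 1: at line 6 remove [cupj] add [mnm,okno] -> 12 lines: uuc qiron ilkj fak wld meo mnm okno igxv cbsi mxq zplr
Hunk 2: at line 4 remove [wld,meo,mnm] add [kaanh,bok] -> 11 lines: uuc qiron ilkj fak kaanh bok okno igxv cbsi mxq zplr
Hunk 3: at line 4 remove [bok,okno,igxv] add [iqc,iyhfy] -> 10 lines: uuc qiron ilkj fak kaanh iqc iyhfy cbsi mxq zplr
Hunk 4: at line 3 remove [fak,kaanh] add [kvf,odky,idntp] -> 11 lines: uuc qiron ilkj kvf odky idntp iqc iyhfy cbsi mxq zplr
Hunk 5: at line 3 remove [kvf] add [wdnad] -> 11 lines: uuc qiron ilkj wdnad odky idntp iqc iyhfy cbsi mxq zplr
Hunk 6: at line 5 remove [iqc,iyhfy,cbsi] add [imn,xdsm,adne] -> 11 lines: uuc qiron ilkj wdnad odky idntp imn xdsm adne mxq zplr
Final line count: 11

Answer: 11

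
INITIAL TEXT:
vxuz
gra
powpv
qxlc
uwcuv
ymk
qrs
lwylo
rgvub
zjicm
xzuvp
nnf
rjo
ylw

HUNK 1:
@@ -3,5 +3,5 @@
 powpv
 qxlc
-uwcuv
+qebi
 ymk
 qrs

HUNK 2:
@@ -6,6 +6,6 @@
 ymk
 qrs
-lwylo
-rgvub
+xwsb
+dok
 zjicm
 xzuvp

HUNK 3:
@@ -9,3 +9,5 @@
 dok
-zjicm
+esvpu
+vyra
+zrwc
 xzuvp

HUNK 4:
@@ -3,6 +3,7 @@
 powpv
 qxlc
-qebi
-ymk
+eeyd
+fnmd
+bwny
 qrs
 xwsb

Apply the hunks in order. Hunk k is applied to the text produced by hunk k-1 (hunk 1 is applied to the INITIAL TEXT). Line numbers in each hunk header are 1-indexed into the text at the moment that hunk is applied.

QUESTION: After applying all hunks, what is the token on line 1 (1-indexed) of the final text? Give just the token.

Hunk 1: at line 3 remove [uwcuv] add [qebi] -> 14 lines: vxuz gra powpv qxlc qebi ymk qrs lwylo rgvub zjicm xzuvp nnf rjo ylw
Hunk 2: at line 6 remove [lwylo,rgvub] add [xwsb,dok] -> 14 lines: vxuz gra powpv qxlc qebi ymk qrs xwsb dok zjicm xzuvp nnf rjo ylw
Hunk 3: at line 9 remove [zjicm] add [esvpu,vyra,zrwc] -> 16 lines: vxuz gra powpv qxlc qebi ymk qrs xwsb dok esvpu vyra zrwc xzuvp nnf rjo ylw
Hunk 4: at line 3 remove [qebi,ymk] add [eeyd,fnmd,bwny] -> 17 lines: vxuz gra powpv qxlc eeyd fnmd bwny qrs xwsb dok esvpu vyra zrwc xzuvp nnf rjo ylw
Final line 1: vxuz

Answer: vxuz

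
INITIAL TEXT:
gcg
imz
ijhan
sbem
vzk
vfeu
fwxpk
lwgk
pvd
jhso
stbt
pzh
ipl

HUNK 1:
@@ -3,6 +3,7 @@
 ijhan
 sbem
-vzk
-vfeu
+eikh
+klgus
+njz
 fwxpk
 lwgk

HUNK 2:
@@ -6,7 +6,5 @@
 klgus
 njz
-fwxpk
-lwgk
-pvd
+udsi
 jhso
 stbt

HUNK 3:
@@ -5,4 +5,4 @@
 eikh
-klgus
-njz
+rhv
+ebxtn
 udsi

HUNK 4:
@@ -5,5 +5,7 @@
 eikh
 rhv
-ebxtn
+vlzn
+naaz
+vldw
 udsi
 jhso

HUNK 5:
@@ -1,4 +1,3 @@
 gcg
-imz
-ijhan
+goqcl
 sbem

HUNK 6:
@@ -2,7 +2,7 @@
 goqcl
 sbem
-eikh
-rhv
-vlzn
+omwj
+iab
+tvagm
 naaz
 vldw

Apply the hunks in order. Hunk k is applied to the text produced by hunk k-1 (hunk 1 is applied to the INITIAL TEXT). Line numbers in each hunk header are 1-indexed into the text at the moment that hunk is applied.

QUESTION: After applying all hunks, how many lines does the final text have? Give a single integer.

Hunk 1: at line 3 remove [vzk,vfeu] add [eikh,klgus,njz] -> 14 lines: gcg imz ijhan sbem eikh klgus njz fwxpk lwgk pvd jhso stbt pzh ipl
Hunk 2: at line 6 remove [fwxpk,lwgk,pvd] add [udsi] -> 12 lines: gcg imz ijhan sbem eikh klgus njz udsi jhso stbt pzh ipl
Hunk 3: at line 5 remove [klgus,njz] add [rhv,ebxtn] -> 12 lines: gcg imz ijhan sbem eikh rhv ebxtn udsi jhso stbt pzh ipl
Hunk 4: at line 5 remove [ebxtn] add [vlzn,naaz,vldw] -> 14 lines: gcg imz ijhan sbem eikh rhv vlzn naaz vldw udsi jhso stbt pzh ipl
Hunk 5: at line 1 remove [imz,ijhan] add [goqcl] -> 13 lines: gcg goqcl sbem eikh rhv vlzn naaz vldw udsi jhso stbt pzh ipl
Hunk 6: at line 2 remove [eikh,rhv,vlzn] add [omwj,iab,tvagm] -> 13 lines: gcg goqcl sbem omwj iab tvagm naaz vldw udsi jhso stbt pzh ipl
Final line count: 13

Answer: 13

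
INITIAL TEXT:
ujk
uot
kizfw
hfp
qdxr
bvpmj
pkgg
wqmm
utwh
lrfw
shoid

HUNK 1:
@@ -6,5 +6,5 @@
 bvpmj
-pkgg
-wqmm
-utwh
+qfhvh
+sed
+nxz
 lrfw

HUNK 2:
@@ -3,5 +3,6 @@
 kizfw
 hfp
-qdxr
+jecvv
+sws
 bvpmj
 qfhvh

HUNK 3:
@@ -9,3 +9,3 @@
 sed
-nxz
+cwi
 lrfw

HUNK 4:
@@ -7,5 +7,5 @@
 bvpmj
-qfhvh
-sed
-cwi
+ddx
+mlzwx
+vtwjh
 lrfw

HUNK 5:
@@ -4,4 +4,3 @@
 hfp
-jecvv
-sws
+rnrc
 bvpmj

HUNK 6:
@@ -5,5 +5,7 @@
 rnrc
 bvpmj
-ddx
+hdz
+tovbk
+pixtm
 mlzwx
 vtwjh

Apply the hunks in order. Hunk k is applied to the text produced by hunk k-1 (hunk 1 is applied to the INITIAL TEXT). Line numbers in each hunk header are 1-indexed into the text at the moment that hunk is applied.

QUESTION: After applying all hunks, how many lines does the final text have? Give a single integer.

Answer: 13

Derivation:
Hunk 1: at line 6 remove [pkgg,wqmm,utwh] add [qfhvh,sed,nxz] -> 11 lines: ujk uot kizfw hfp qdxr bvpmj qfhvh sed nxz lrfw shoid
Hunk 2: at line 3 remove [qdxr] add [jecvv,sws] -> 12 lines: ujk uot kizfw hfp jecvv sws bvpmj qfhvh sed nxz lrfw shoid
Hunk 3: at line 9 remove [nxz] add [cwi] -> 12 lines: ujk uot kizfw hfp jecvv sws bvpmj qfhvh sed cwi lrfw shoid
Hunk 4: at line 7 remove [qfhvh,sed,cwi] add [ddx,mlzwx,vtwjh] -> 12 lines: ujk uot kizfw hfp jecvv sws bvpmj ddx mlzwx vtwjh lrfw shoid
Hunk 5: at line 4 remove [jecvv,sws] add [rnrc] -> 11 lines: ujk uot kizfw hfp rnrc bvpmj ddx mlzwx vtwjh lrfw shoid
Hunk 6: at line 5 remove [ddx] add [hdz,tovbk,pixtm] -> 13 lines: ujk uot kizfw hfp rnrc bvpmj hdz tovbk pixtm mlzwx vtwjh lrfw shoid
Final line count: 13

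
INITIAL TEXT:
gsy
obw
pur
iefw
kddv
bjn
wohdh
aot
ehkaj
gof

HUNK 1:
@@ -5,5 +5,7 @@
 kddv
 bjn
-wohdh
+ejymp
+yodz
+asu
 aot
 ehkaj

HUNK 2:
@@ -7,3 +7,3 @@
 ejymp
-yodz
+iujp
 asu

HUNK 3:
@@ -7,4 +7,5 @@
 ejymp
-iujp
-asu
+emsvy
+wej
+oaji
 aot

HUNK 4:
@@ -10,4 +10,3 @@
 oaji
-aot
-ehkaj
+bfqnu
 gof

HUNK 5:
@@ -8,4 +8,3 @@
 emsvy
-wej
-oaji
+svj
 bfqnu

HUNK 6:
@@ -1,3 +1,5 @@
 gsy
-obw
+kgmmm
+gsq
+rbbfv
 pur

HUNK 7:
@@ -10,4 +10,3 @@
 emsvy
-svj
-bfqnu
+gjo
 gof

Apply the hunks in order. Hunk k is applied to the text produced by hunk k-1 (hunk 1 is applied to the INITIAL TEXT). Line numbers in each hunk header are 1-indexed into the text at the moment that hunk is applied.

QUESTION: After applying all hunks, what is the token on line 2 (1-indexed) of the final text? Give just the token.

Answer: kgmmm

Derivation:
Hunk 1: at line 5 remove [wohdh] add [ejymp,yodz,asu] -> 12 lines: gsy obw pur iefw kddv bjn ejymp yodz asu aot ehkaj gof
Hunk 2: at line 7 remove [yodz] add [iujp] -> 12 lines: gsy obw pur iefw kddv bjn ejymp iujp asu aot ehkaj gof
Hunk 3: at line 7 remove [iujp,asu] add [emsvy,wej,oaji] -> 13 lines: gsy obw pur iefw kddv bjn ejymp emsvy wej oaji aot ehkaj gof
Hunk 4: at line 10 remove [aot,ehkaj] add [bfqnu] -> 12 lines: gsy obw pur iefw kddv bjn ejymp emsvy wej oaji bfqnu gof
Hunk 5: at line 8 remove [wej,oaji] add [svj] -> 11 lines: gsy obw pur iefw kddv bjn ejymp emsvy svj bfqnu gof
Hunk 6: at line 1 remove [obw] add [kgmmm,gsq,rbbfv] -> 13 lines: gsy kgmmm gsq rbbfv pur iefw kddv bjn ejymp emsvy svj bfqnu gof
Hunk 7: at line 10 remove [svj,bfqnu] add [gjo] -> 12 lines: gsy kgmmm gsq rbbfv pur iefw kddv bjn ejymp emsvy gjo gof
Final line 2: kgmmm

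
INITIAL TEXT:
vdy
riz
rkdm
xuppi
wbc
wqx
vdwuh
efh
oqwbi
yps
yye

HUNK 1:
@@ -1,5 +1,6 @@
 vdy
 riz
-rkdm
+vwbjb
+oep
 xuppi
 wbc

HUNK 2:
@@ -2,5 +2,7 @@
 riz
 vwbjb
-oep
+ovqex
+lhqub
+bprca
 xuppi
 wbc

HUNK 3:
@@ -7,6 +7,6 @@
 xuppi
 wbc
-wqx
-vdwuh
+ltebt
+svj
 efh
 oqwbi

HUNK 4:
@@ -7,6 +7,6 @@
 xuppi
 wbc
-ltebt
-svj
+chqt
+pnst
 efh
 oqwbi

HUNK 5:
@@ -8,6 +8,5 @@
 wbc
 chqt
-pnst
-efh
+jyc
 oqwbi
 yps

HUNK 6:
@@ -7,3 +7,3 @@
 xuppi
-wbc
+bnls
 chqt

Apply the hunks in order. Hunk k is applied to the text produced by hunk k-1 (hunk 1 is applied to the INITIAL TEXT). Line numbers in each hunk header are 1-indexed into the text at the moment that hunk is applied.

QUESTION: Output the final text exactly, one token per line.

Answer: vdy
riz
vwbjb
ovqex
lhqub
bprca
xuppi
bnls
chqt
jyc
oqwbi
yps
yye

Derivation:
Hunk 1: at line 1 remove [rkdm] add [vwbjb,oep] -> 12 lines: vdy riz vwbjb oep xuppi wbc wqx vdwuh efh oqwbi yps yye
Hunk 2: at line 2 remove [oep] add [ovqex,lhqub,bprca] -> 14 lines: vdy riz vwbjb ovqex lhqub bprca xuppi wbc wqx vdwuh efh oqwbi yps yye
Hunk 3: at line 7 remove [wqx,vdwuh] add [ltebt,svj] -> 14 lines: vdy riz vwbjb ovqex lhqub bprca xuppi wbc ltebt svj efh oqwbi yps yye
Hunk 4: at line 7 remove [ltebt,svj] add [chqt,pnst] -> 14 lines: vdy riz vwbjb ovqex lhqub bprca xuppi wbc chqt pnst efh oqwbi yps yye
Hunk 5: at line 8 remove [pnst,efh] add [jyc] -> 13 lines: vdy riz vwbjb ovqex lhqub bprca xuppi wbc chqt jyc oqwbi yps yye
Hunk 6: at line 7 remove [wbc] add [bnls] -> 13 lines: vdy riz vwbjb ovqex lhqub bprca xuppi bnls chqt jyc oqwbi yps yye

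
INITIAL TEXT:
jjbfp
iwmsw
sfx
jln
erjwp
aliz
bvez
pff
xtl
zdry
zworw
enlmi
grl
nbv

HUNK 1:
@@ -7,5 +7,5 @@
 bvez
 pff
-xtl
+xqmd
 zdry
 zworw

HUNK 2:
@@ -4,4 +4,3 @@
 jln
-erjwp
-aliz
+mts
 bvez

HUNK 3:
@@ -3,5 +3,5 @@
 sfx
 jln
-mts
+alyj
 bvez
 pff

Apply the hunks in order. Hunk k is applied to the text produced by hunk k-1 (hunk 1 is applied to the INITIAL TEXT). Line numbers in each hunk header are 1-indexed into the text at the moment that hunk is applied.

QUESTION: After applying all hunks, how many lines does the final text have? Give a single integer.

Answer: 13

Derivation:
Hunk 1: at line 7 remove [xtl] add [xqmd] -> 14 lines: jjbfp iwmsw sfx jln erjwp aliz bvez pff xqmd zdry zworw enlmi grl nbv
Hunk 2: at line 4 remove [erjwp,aliz] add [mts] -> 13 lines: jjbfp iwmsw sfx jln mts bvez pff xqmd zdry zworw enlmi grl nbv
Hunk 3: at line 3 remove [mts] add [alyj] -> 13 lines: jjbfp iwmsw sfx jln alyj bvez pff xqmd zdry zworw enlmi grl nbv
Final line count: 13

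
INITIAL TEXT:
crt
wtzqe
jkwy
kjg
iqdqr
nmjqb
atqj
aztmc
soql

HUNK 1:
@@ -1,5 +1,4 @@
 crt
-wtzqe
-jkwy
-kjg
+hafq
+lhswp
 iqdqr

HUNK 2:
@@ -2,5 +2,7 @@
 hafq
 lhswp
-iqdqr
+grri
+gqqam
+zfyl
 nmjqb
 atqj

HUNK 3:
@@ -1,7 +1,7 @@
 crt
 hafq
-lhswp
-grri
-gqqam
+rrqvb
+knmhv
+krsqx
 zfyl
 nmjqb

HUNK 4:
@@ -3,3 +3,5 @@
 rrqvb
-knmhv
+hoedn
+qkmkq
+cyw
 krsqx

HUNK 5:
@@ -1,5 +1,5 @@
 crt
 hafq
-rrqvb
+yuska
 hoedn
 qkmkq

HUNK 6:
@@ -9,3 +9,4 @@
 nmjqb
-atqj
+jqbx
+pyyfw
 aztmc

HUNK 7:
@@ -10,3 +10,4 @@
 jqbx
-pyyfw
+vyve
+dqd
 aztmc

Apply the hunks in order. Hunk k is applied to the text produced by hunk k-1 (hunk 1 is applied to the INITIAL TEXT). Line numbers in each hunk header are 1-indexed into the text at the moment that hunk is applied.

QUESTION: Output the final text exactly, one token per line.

Hunk 1: at line 1 remove [wtzqe,jkwy,kjg] add [hafq,lhswp] -> 8 lines: crt hafq lhswp iqdqr nmjqb atqj aztmc soql
Hunk 2: at line 2 remove [iqdqr] add [grri,gqqam,zfyl] -> 10 lines: crt hafq lhswp grri gqqam zfyl nmjqb atqj aztmc soql
Hunk 3: at line 1 remove [lhswp,grri,gqqam] add [rrqvb,knmhv,krsqx] -> 10 lines: crt hafq rrqvb knmhv krsqx zfyl nmjqb atqj aztmc soql
Hunk 4: at line 3 remove [knmhv] add [hoedn,qkmkq,cyw] -> 12 lines: crt hafq rrqvb hoedn qkmkq cyw krsqx zfyl nmjqb atqj aztmc soql
Hunk 5: at line 1 remove [rrqvb] add [yuska] -> 12 lines: crt hafq yuska hoedn qkmkq cyw krsqx zfyl nmjqb atqj aztmc soql
Hunk 6: at line 9 remove [atqj] add [jqbx,pyyfw] -> 13 lines: crt hafq yuska hoedn qkmkq cyw krsqx zfyl nmjqb jqbx pyyfw aztmc soql
Hunk 7: at line 10 remove [pyyfw] add [vyve,dqd] -> 14 lines: crt hafq yuska hoedn qkmkq cyw krsqx zfyl nmjqb jqbx vyve dqd aztmc soql

Answer: crt
hafq
yuska
hoedn
qkmkq
cyw
krsqx
zfyl
nmjqb
jqbx
vyve
dqd
aztmc
soql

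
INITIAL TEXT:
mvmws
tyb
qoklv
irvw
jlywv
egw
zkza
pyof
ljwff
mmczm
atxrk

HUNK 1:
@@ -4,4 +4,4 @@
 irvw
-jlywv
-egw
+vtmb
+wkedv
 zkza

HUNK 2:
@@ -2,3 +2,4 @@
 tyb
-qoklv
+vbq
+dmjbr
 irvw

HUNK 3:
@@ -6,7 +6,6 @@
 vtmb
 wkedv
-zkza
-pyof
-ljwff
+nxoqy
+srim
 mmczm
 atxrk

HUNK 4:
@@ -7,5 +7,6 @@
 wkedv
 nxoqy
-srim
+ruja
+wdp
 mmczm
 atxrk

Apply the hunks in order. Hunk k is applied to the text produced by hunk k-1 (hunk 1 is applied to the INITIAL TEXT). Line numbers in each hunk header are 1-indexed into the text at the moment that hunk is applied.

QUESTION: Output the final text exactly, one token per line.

Answer: mvmws
tyb
vbq
dmjbr
irvw
vtmb
wkedv
nxoqy
ruja
wdp
mmczm
atxrk

Derivation:
Hunk 1: at line 4 remove [jlywv,egw] add [vtmb,wkedv] -> 11 lines: mvmws tyb qoklv irvw vtmb wkedv zkza pyof ljwff mmczm atxrk
Hunk 2: at line 2 remove [qoklv] add [vbq,dmjbr] -> 12 lines: mvmws tyb vbq dmjbr irvw vtmb wkedv zkza pyof ljwff mmczm atxrk
Hunk 3: at line 6 remove [zkza,pyof,ljwff] add [nxoqy,srim] -> 11 lines: mvmws tyb vbq dmjbr irvw vtmb wkedv nxoqy srim mmczm atxrk
Hunk 4: at line 7 remove [srim] add [ruja,wdp] -> 12 lines: mvmws tyb vbq dmjbr irvw vtmb wkedv nxoqy ruja wdp mmczm atxrk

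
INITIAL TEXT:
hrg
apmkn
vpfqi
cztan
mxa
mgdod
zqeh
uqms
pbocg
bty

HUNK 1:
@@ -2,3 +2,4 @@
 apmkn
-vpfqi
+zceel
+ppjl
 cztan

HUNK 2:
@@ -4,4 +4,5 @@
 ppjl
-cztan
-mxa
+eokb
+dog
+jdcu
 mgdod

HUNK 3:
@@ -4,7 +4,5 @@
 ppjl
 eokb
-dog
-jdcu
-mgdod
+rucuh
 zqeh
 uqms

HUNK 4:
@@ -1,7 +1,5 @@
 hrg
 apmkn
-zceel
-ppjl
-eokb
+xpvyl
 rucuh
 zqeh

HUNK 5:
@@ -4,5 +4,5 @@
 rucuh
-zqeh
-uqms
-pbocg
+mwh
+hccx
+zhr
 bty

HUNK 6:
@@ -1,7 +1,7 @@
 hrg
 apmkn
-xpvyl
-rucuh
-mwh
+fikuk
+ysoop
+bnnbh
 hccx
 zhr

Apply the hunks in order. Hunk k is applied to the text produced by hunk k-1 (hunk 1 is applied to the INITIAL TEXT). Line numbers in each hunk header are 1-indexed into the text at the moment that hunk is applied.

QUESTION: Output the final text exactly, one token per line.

Answer: hrg
apmkn
fikuk
ysoop
bnnbh
hccx
zhr
bty

Derivation:
Hunk 1: at line 2 remove [vpfqi] add [zceel,ppjl] -> 11 lines: hrg apmkn zceel ppjl cztan mxa mgdod zqeh uqms pbocg bty
Hunk 2: at line 4 remove [cztan,mxa] add [eokb,dog,jdcu] -> 12 lines: hrg apmkn zceel ppjl eokb dog jdcu mgdod zqeh uqms pbocg bty
Hunk 3: at line 4 remove [dog,jdcu,mgdod] add [rucuh] -> 10 lines: hrg apmkn zceel ppjl eokb rucuh zqeh uqms pbocg bty
Hunk 4: at line 1 remove [zceel,ppjl,eokb] add [xpvyl] -> 8 lines: hrg apmkn xpvyl rucuh zqeh uqms pbocg bty
Hunk 5: at line 4 remove [zqeh,uqms,pbocg] add [mwh,hccx,zhr] -> 8 lines: hrg apmkn xpvyl rucuh mwh hccx zhr bty
Hunk 6: at line 1 remove [xpvyl,rucuh,mwh] add [fikuk,ysoop,bnnbh] -> 8 lines: hrg apmkn fikuk ysoop bnnbh hccx zhr bty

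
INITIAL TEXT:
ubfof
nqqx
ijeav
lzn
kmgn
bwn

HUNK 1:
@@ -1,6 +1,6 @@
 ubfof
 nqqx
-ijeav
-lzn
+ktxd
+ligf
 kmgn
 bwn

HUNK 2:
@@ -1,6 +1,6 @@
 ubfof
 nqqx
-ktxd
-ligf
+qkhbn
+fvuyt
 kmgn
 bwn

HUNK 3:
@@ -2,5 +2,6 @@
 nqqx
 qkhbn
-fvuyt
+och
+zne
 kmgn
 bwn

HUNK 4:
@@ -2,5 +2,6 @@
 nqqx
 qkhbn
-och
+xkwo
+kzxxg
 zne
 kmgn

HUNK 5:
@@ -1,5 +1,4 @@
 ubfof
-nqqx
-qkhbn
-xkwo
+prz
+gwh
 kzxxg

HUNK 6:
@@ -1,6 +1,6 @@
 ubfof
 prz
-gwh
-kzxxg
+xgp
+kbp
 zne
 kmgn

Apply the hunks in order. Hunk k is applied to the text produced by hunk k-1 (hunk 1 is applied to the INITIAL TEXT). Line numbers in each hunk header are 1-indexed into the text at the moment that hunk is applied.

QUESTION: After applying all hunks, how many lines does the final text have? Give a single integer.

Hunk 1: at line 1 remove [ijeav,lzn] add [ktxd,ligf] -> 6 lines: ubfof nqqx ktxd ligf kmgn bwn
Hunk 2: at line 1 remove [ktxd,ligf] add [qkhbn,fvuyt] -> 6 lines: ubfof nqqx qkhbn fvuyt kmgn bwn
Hunk 3: at line 2 remove [fvuyt] add [och,zne] -> 7 lines: ubfof nqqx qkhbn och zne kmgn bwn
Hunk 4: at line 2 remove [och] add [xkwo,kzxxg] -> 8 lines: ubfof nqqx qkhbn xkwo kzxxg zne kmgn bwn
Hunk 5: at line 1 remove [nqqx,qkhbn,xkwo] add [prz,gwh] -> 7 lines: ubfof prz gwh kzxxg zne kmgn bwn
Hunk 6: at line 1 remove [gwh,kzxxg] add [xgp,kbp] -> 7 lines: ubfof prz xgp kbp zne kmgn bwn
Final line count: 7

Answer: 7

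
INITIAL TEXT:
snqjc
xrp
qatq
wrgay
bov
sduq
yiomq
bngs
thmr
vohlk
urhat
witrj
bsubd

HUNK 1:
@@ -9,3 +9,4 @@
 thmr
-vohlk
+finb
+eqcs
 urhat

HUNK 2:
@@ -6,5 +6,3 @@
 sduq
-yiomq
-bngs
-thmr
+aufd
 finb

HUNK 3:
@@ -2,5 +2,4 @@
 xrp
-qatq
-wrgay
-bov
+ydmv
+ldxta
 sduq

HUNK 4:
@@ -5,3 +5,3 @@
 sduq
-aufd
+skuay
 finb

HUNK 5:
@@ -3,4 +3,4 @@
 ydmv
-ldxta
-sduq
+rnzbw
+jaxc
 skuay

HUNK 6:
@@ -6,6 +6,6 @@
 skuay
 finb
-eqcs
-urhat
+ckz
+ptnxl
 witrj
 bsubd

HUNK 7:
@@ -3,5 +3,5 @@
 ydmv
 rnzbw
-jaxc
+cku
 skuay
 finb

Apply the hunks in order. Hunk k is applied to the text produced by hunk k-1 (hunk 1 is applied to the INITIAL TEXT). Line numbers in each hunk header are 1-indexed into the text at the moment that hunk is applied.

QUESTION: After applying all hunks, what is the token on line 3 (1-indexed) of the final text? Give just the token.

Answer: ydmv

Derivation:
Hunk 1: at line 9 remove [vohlk] add [finb,eqcs] -> 14 lines: snqjc xrp qatq wrgay bov sduq yiomq bngs thmr finb eqcs urhat witrj bsubd
Hunk 2: at line 6 remove [yiomq,bngs,thmr] add [aufd] -> 12 lines: snqjc xrp qatq wrgay bov sduq aufd finb eqcs urhat witrj bsubd
Hunk 3: at line 2 remove [qatq,wrgay,bov] add [ydmv,ldxta] -> 11 lines: snqjc xrp ydmv ldxta sduq aufd finb eqcs urhat witrj bsubd
Hunk 4: at line 5 remove [aufd] add [skuay] -> 11 lines: snqjc xrp ydmv ldxta sduq skuay finb eqcs urhat witrj bsubd
Hunk 5: at line 3 remove [ldxta,sduq] add [rnzbw,jaxc] -> 11 lines: snqjc xrp ydmv rnzbw jaxc skuay finb eqcs urhat witrj bsubd
Hunk 6: at line 6 remove [eqcs,urhat] add [ckz,ptnxl] -> 11 lines: snqjc xrp ydmv rnzbw jaxc skuay finb ckz ptnxl witrj bsubd
Hunk 7: at line 3 remove [jaxc] add [cku] -> 11 lines: snqjc xrp ydmv rnzbw cku skuay finb ckz ptnxl witrj bsubd
Final line 3: ydmv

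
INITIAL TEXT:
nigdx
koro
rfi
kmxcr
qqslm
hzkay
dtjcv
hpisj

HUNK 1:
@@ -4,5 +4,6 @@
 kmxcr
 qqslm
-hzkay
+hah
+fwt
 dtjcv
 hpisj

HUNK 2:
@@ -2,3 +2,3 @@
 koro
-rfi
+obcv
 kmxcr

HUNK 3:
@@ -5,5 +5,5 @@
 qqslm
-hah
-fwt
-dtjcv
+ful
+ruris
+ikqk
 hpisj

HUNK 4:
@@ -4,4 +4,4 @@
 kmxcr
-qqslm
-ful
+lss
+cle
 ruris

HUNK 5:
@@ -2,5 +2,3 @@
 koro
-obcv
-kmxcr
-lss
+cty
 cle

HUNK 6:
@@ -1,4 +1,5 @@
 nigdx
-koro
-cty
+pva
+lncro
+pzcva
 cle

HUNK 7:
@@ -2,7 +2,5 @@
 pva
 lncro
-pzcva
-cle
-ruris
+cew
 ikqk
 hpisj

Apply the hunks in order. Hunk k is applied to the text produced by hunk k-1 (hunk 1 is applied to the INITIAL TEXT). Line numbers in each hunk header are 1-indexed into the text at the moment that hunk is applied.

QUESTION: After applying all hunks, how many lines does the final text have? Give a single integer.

Hunk 1: at line 4 remove [hzkay] add [hah,fwt] -> 9 lines: nigdx koro rfi kmxcr qqslm hah fwt dtjcv hpisj
Hunk 2: at line 2 remove [rfi] add [obcv] -> 9 lines: nigdx koro obcv kmxcr qqslm hah fwt dtjcv hpisj
Hunk 3: at line 5 remove [hah,fwt,dtjcv] add [ful,ruris,ikqk] -> 9 lines: nigdx koro obcv kmxcr qqslm ful ruris ikqk hpisj
Hunk 4: at line 4 remove [qqslm,ful] add [lss,cle] -> 9 lines: nigdx koro obcv kmxcr lss cle ruris ikqk hpisj
Hunk 5: at line 2 remove [obcv,kmxcr,lss] add [cty] -> 7 lines: nigdx koro cty cle ruris ikqk hpisj
Hunk 6: at line 1 remove [koro,cty] add [pva,lncro,pzcva] -> 8 lines: nigdx pva lncro pzcva cle ruris ikqk hpisj
Hunk 7: at line 2 remove [pzcva,cle,ruris] add [cew] -> 6 lines: nigdx pva lncro cew ikqk hpisj
Final line count: 6

Answer: 6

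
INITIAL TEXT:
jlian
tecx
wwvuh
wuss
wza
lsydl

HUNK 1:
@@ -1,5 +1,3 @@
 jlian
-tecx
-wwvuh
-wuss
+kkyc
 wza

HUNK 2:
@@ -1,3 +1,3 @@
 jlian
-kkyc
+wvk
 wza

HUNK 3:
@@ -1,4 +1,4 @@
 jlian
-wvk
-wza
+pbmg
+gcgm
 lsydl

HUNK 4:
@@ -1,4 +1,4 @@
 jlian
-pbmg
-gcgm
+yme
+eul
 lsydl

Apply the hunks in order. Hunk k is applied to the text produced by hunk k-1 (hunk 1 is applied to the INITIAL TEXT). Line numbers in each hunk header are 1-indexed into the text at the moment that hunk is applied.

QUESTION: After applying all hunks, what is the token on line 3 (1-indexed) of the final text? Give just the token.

Answer: eul

Derivation:
Hunk 1: at line 1 remove [tecx,wwvuh,wuss] add [kkyc] -> 4 lines: jlian kkyc wza lsydl
Hunk 2: at line 1 remove [kkyc] add [wvk] -> 4 lines: jlian wvk wza lsydl
Hunk 3: at line 1 remove [wvk,wza] add [pbmg,gcgm] -> 4 lines: jlian pbmg gcgm lsydl
Hunk 4: at line 1 remove [pbmg,gcgm] add [yme,eul] -> 4 lines: jlian yme eul lsydl
Final line 3: eul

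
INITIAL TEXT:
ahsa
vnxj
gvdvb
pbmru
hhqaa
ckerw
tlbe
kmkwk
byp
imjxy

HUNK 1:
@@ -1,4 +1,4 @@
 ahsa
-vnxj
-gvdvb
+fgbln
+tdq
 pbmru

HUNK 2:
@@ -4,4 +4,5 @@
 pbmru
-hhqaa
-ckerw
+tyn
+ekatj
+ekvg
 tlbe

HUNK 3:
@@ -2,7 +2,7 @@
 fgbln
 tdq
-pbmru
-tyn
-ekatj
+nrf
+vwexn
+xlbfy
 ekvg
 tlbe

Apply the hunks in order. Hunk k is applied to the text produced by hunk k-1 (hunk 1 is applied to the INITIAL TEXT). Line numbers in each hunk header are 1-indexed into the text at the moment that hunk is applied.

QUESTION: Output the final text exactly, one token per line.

Answer: ahsa
fgbln
tdq
nrf
vwexn
xlbfy
ekvg
tlbe
kmkwk
byp
imjxy

Derivation:
Hunk 1: at line 1 remove [vnxj,gvdvb] add [fgbln,tdq] -> 10 lines: ahsa fgbln tdq pbmru hhqaa ckerw tlbe kmkwk byp imjxy
Hunk 2: at line 4 remove [hhqaa,ckerw] add [tyn,ekatj,ekvg] -> 11 lines: ahsa fgbln tdq pbmru tyn ekatj ekvg tlbe kmkwk byp imjxy
Hunk 3: at line 2 remove [pbmru,tyn,ekatj] add [nrf,vwexn,xlbfy] -> 11 lines: ahsa fgbln tdq nrf vwexn xlbfy ekvg tlbe kmkwk byp imjxy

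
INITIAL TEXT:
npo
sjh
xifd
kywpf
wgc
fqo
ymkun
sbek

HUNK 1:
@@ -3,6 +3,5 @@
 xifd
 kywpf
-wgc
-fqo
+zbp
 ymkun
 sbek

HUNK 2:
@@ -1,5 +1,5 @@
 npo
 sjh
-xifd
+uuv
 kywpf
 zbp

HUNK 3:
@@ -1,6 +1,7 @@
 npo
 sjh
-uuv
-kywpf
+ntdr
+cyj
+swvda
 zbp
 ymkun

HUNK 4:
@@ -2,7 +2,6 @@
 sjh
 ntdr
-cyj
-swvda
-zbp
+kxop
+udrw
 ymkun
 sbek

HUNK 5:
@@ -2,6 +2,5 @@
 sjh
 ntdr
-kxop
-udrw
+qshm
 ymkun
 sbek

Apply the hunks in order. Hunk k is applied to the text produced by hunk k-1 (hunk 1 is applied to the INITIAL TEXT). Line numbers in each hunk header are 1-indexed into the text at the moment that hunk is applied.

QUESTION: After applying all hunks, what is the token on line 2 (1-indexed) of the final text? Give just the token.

Hunk 1: at line 3 remove [wgc,fqo] add [zbp] -> 7 lines: npo sjh xifd kywpf zbp ymkun sbek
Hunk 2: at line 1 remove [xifd] add [uuv] -> 7 lines: npo sjh uuv kywpf zbp ymkun sbek
Hunk 3: at line 1 remove [uuv,kywpf] add [ntdr,cyj,swvda] -> 8 lines: npo sjh ntdr cyj swvda zbp ymkun sbek
Hunk 4: at line 2 remove [cyj,swvda,zbp] add [kxop,udrw] -> 7 lines: npo sjh ntdr kxop udrw ymkun sbek
Hunk 5: at line 2 remove [kxop,udrw] add [qshm] -> 6 lines: npo sjh ntdr qshm ymkun sbek
Final line 2: sjh

Answer: sjh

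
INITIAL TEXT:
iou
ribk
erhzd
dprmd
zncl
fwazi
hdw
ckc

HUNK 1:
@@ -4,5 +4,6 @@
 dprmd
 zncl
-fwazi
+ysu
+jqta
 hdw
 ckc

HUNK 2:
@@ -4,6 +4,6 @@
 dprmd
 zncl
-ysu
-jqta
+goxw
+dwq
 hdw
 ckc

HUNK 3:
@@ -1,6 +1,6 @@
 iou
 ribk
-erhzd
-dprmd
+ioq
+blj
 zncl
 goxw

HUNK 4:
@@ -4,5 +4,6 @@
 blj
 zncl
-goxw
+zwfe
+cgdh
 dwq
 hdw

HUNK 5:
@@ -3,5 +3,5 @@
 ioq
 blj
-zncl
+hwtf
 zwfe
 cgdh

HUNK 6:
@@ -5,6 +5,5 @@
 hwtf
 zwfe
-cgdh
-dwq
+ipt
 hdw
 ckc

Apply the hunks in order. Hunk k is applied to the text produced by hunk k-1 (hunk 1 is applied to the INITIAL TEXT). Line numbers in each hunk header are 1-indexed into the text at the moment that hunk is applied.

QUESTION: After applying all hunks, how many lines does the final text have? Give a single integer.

Answer: 9

Derivation:
Hunk 1: at line 4 remove [fwazi] add [ysu,jqta] -> 9 lines: iou ribk erhzd dprmd zncl ysu jqta hdw ckc
Hunk 2: at line 4 remove [ysu,jqta] add [goxw,dwq] -> 9 lines: iou ribk erhzd dprmd zncl goxw dwq hdw ckc
Hunk 3: at line 1 remove [erhzd,dprmd] add [ioq,blj] -> 9 lines: iou ribk ioq blj zncl goxw dwq hdw ckc
Hunk 4: at line 4 remove [goxw] add [zwfe,cgdh] -> 10 lines: iou ribk ioq blj zncl zwfe cgdh dwq hdw ckc
Hunk 5: at line 3 remove [zncl] add [hwtf] -> 10 lines: iou ribk ioq blj hwtf zwfe cgdh dwq hdw ckc
Hunk 6: at line 5 remove [cgdh,dwq] add [ipt] -> 9 lines: iou ribk ioq blj hwtf zwfe ipt hdw ckc
Final line count: 9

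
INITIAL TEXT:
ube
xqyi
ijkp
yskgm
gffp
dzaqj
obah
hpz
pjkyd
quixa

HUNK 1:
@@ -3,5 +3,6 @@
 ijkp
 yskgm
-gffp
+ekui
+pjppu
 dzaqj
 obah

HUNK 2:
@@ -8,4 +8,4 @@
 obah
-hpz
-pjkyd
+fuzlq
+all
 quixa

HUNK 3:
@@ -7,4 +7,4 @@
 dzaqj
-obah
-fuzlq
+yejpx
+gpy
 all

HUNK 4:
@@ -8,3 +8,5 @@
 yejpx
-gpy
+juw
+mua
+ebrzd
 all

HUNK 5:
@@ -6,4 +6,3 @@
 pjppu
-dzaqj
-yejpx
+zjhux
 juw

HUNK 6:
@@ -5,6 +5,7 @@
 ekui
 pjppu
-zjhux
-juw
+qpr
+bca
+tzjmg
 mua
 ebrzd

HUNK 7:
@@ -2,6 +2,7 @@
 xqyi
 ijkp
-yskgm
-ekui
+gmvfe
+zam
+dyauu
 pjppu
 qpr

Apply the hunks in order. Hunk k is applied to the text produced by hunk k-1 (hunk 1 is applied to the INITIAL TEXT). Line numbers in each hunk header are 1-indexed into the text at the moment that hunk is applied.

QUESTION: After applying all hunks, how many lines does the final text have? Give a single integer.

Answer: 14

Derivation:
Hunk 1: at line 3 remove [gffp] add [ekui,pjppu] -> 11 lines: ube xqyi ijkp yskgm ekui pjppu dzaqj obah hpz pjkyd quixa
Hunk 2: at line 8 remove [hpz,pjkyd] add [fuzlq,all] -> 11 lines: ube xqyi ijkp yskgm ekui pjppu dzaqj obah fuzlq all quixa
Hunk 3: at line 7 remove [obah,fuzlq] add [yejpx,gpy] -> 11 lines: ube xqyi ijkp yskgm ekui pjppu dzaqj yejpx gpy all quixa
Hunk 4: at line 8 remove [gpy] add [juw,mua,ebrzd] -> 13 lines: ube xqyi ijkp yskgm ekui pjppu dzaqj yejpx juw mua ebrzd all quixa
Hunk 5: at line 6 remove [dzaqj,yejpx] add [zjhux] -> 12 lines: ube xqyi ijkp yskgm ekui pjppu zjhux juw mua ebrzd all quixa
Hunk 6: at line 5 remove [zjhux,juw] add [qpr,bca,tzjmg] -> 13 lines: ube xqyi ijkp yskgm ekui pjppu qpr bca tzjmg mua ebrzd all quixa
Hunk 7: at line 2 remove [yskgm,ekui] add [gmvfe,zam,dyauu] -> 14 lines: ube xqyi ijkp gmvfe zam dyauu pjppu qpr bca tzjmg mua ebrzd all quixa
Final line count: 14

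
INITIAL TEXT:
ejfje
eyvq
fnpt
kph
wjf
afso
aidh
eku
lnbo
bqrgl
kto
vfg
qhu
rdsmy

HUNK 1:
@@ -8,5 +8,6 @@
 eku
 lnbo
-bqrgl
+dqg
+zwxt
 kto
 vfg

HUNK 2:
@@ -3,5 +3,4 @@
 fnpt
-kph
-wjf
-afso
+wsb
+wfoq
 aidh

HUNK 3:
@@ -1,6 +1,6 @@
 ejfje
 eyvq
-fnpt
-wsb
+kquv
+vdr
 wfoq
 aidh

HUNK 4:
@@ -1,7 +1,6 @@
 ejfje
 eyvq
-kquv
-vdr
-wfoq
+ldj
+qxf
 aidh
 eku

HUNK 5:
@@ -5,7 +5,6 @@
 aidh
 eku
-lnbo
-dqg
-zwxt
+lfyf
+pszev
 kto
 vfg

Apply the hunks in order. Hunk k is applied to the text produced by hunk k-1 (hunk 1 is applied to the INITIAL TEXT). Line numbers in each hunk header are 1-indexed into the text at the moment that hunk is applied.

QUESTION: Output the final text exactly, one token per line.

Hunk 1: at line 8 remove [bqrgl] add [dqg,zwxt] -> 15 lines: ejfje eyvq fnpt kph wjf afso aidh eku lnbo dqg zwxt kto vfg qhu rdsmy
Hunk 2: at line 3 remove [kph,wjf,afso] add [wsb,wfoq] -> 14 lines: ejfje eyvq fnpt wsb wfoq aidh eku lnbo dqg zwxt kto vfg qhu rdsmy
Hunk 3: at line 1 remove [fnpt,wsb] add [kquv,vdr] -> 14 lines: ejfje eyvq kquv vdr wfoq aidh eku lnbo dqg zwxt kto vfg qhu rdsmy
Hunk 4: at line 1 remove [kquv,vdr,wfoq] add [ldj,qxf] -> 13 lines: ejfje eyvq ldj qxf aidh eku lnbo dqg zwxt kto vfg qhu rdsmy
Hunk 5: at line 5 remove [lnbo,dqg,zwxt] add [lfyf,pszev] -> 12 lines: ejfje eyvq ldj qxf aidh eku lfyf pszev kto vfg qhu rdsmy

Answer: ejfje
eyvq
ldj
qxf
aidh
eku
lfyf
pszev
kto
vfg
qhu
rdsmy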